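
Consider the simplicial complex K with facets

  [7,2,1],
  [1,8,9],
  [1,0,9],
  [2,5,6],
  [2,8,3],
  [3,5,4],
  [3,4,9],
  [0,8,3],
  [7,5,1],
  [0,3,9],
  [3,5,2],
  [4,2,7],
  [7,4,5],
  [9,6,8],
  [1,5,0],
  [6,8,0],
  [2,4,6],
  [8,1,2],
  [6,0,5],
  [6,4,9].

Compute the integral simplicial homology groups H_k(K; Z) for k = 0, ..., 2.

H_0 = Z,  H_1 = Z ⊕ Z_2,  H_2 = 0.

Fix the vertex order 0 < 1 < 2 < 3 < 4 < 5 < 6 < 7 < 8 < 9 and write every simplex with vertices in increasing order. Then dim K = 2 and the simplices of K are:

  0-simplices (10): [0], [1], [2], [3], [4], [5], [6], [7], [8], [9]
  1-simplices (30): (30 of them)
  2-simplices (20): (20 of them)

so the chain groups are C_0 ≅ Z^10, C_1 ≅ Z^30, C_2 ≅ Z^20.

The boundary map ∂_1: C_1 → C_0 is given by ∂[p,q] = [q] − [p]. For instance
  ∂[6,9] = [9] − [6].
The resulting 10×30 matrix has rank 9, and its Smith normal form has invariant factors (1,1,1,1,1,1,1,1,1).

The boundary map ∂_2: C_2 → C_1 acts by ∂[p,q,r] = [q,r] − [p,r] + [p,q]. For instance
  ∂[3,4,5] = [4,5] − [3,5] + [3,4],
  ∂[4,6,9] = [6,9] − [4,9] + [4,6].
The resulting 30×20 matrix has rank 20, and its Smith normal form has invariant factors (1,1,1,1,1,1,1,1,1,1,1,1,1,1,1,1,1,1,1,2).

From H_k ≅ ker(∂_k) / im(∂_{k+1}) we obtain:

  H_0: rank C_0 − rank ∂_1 = 10 − 9 = 1, and the invariant factors of ∂_1 are all 1, so H_0 ≅ Z.
  H_1: rank ker ∂_1 − rank ∂_2 = (30 − 9) − 20 = 1, and ∂_2 has invariant factor 2 > 1, so H_1 ≅ Z ⊕ Z_2.
  H_2: rank ker ∂_2 − rank ∂_3 = (20 − 20) − 0 = 0, and there is no ∂_3, so H_2 ≅ 0.

As a check, the Euler characteristic is 10 − 30 + 20 = 0, which agrees with 1 − 1 + 0 = 0.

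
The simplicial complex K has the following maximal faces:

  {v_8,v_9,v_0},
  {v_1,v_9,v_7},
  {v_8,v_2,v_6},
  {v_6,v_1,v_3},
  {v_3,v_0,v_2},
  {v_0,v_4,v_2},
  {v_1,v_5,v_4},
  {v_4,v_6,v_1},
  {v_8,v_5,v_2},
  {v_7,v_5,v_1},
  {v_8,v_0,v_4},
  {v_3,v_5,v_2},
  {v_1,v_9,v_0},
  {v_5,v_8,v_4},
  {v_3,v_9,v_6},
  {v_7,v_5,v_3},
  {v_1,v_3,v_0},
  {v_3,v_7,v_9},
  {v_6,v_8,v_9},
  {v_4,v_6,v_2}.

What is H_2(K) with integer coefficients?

H_2 = 0.

K has 10 vertices, 30 edges, 20 triangles.
rank ∂_2 = 20, rank ∂_3 = 0 ⇒ b_2 = 20 − 20 − 0 = 0. So H_2 ≅ 0.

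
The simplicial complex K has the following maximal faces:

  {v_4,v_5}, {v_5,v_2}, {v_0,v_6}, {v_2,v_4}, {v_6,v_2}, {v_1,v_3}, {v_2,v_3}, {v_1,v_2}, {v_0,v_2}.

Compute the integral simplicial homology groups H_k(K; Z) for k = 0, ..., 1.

H_0 ≅ Z,  H_1 ≅ Z^3.

We work with the vertex ordering v_0 < v_1 < v_2 < v_3 < v_4 < v_5 < v_6. The simplices of K, each written with vertices in increasing order, are:

  0-simplices (7): [v_0], [v_1], [v_2], [v_3], [v_4], [v_5], [v_6]
  1-simplices (9): [v_0,v_2], [v_0,v_6], [v_1,v_2], [v_1,v_3], [v_2,v_3], [v_2,v_4], [v_2,v_5], [v_2,v_6], [v_4,v_5]

Hence C_0 ≅ Z^7, C_1 ≅ Z^9.

∂_1: C_1 → C_0 is given by ∂[p,q] = [q] − [p].
The 7×9 boundary matrix has rank 6 and Smith normal form diag(1,1,1,1,1,1).

From H_k ≅ ker(∂_k) / im(∂_{k+1}) we obtain:

  H_0: rank C_0 − rank ∂_1 = 7 − 6 = 1, and the invariant factors of ∂_1 are all 1, so H_0 = Z.
  H_1: rank ker ∂_1 − rank ∂_2 = (9 − 6) − 0 = 3, and there is no ∂_2, so H_1 = Z^3.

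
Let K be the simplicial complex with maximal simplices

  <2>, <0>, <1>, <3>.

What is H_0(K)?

H_0 ≅ Z^4.

We work with the vertex ordering 0 < 1 < 2 < 3. The simplices of K, each written with vertices in increasing order, are:

  0-simplices (4): [0], [1], [2], [3]

giving chain groups C_0 ≅ Z^4.

Now H_k = ker ∂_k / im ∂_{k+1}, so:

  H_0: rank C_0 − rank ∂_1 = 4 − 0 = 4, and there is no ∂_1, so H_0 ≅ Z^4.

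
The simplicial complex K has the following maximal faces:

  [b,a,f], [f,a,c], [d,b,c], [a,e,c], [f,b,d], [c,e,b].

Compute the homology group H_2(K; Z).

H_2 ≅ 0.

Fix the vertex order a < b < c < d < e < f and write every simplex with vertices in increasing order. Then dim K = 2 and the simplices of K are:

  0-simplices (6): a, b, c, d, e, f
  1-simplices (12): ab, ac, ae, af, bc, bd, be, bf, cd, ce, cf, df
  2-simplices (6): abf, ace, acf, bcd, bce, bdf

giving chain groups C_0 ≅ Z^6, C_1 ≅ Z^12, C_2 ≅ Z^6.

Boundary ∂_1: C_1 → C_0 sends each edge [p,q] (with p < q) to q − p.
The resulting 6×12 matrix has rank 5, and its Smith normal form has invariant factors (1,1,1,1,1).

Boundary ∂_2: C_2 → C_1 acts by ∂[p,q,r] = [q,r] − [p,r] + [p,q]. For instance
  ∂bdf = df − bf + bd,
  ∂abf = bf − af + ab.
This gives a 12×6 integer matrix of rank 6; reducing to Smith normal form yields diagonal entries (1,1,1,1,1,1).

Reading off H_k = ker ∂_k / im ∂_{k+1}:

  H_2: rank ker ∂_2 − rank ∂_3 = (6 − 6) − 0 = 0, and there is no ∂_3, so H_2 ≅ 0.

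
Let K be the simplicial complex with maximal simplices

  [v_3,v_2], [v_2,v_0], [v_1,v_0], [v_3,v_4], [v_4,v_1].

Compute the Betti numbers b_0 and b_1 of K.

Order the vertices as v_0 < v_1 < v_2 < v_3 < v_4. Listing each simplex with vertices in this order, K has dimension 1 with simplices:

  0-simplices (5): [v_0], [v_1], [v_2], [v_3], [v_4]
  1-simplices (5): [v_0,v_1], [v_0,v_2], [v_1,v_4], [v_2,v_3], [v_3,v_4]

Hence C_0 ≅ Z^5, C_1 ≅ Z^5.

The boundary map ∂_1: C_1 → C_0 maps an edge to its endpoints' difference, ∂[p,q] = q − p. For instance
  ∂[v_3,v_4] = [v_4] − [v_3].
The resulting 5×5 matrix has rank 4, and its Smith normal form has invariant factors (1,1,1,1).

From H_k ≅ ker(∂_k) / im(∂_{k+1}) we obtain:

  H_0: rank C_0 − rank ∂_1 = 5 − 4 = 1, and the invariant factors of ∂_1 are all 1, so H_0 = Z.
  H_1: rank ker ∂_1 − rank ∂_2 = (5 − 4) − 0 = 1, and there is no ∂_2, so H_1 = Z.

Hence the Betti numbers are b_0 = 1, b_1 = 1.

b_0 = 1, b_1 = 1.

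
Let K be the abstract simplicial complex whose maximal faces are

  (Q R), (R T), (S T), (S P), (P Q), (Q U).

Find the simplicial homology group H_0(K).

Order the vertices as P < Q < R < S < T < U. Listing each simplex with vertices in this order, K has dimension 1 with simplices:

  0-simplices (6): P, Q, R, S, T, U
  1-simplices (6): PQ, PS, QR, QU, RT, ST

Hence C_0 ≅ Z^6, C_1 ≅ Z^6.

The boundary map ∂_1: C_1 → C_0 maps an edge to its endpoints' difference, ∂[p,q] = q − p.
The resulting 6×6 matrix has rank 5, and its Smith normal form has invariant factors (1,1,1,1,1).

Reading off H_k = ker ∂_k / im ∂_{k+1}:

  H_0: rank C_0 − rank ∂_1 = 6 − 5 = 1, and the invariant factors of ∂_1 are all 1, so H_0 = Z.

H_0 = Z.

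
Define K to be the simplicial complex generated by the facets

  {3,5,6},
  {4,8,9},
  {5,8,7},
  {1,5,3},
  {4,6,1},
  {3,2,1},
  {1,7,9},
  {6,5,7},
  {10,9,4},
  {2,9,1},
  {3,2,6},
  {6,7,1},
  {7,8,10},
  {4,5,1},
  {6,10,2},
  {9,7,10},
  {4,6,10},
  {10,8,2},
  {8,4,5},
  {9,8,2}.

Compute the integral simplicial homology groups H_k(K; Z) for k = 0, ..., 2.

Take the total order 1 < 2 < 3 < 4 < 5 < 6 < 7 < 8 < 9 < 10 on the vertex set. Then K (dimension 2) consists of the simplices:

  0-simplices (10): [1], [2], [3], [4], [5], [6], [7], [8], [9], [10]
  1-simplices (30): (30 of them)
  2-simplices (20): (20 of them)

Hence C_0 ≅ Z^10, C_1 ≅ Z^30, C_2 ≅ Z^20.

∂_1: C_1 → C_0 is given by ∂[p,q] = [q] − [p]. For instance
  ∂[4,10] = [10] − [4].
The resulting 10×30 matrix has rank 9, and its Smith normal form has invariant factors (1,1,1,1,1,1,1,1,1).

Boundary ∂_2: C_2 → C_1 sends each 2-simplex [p,q,r] to [q,r] − [p,r] + [p,q]. For instance
  ∂[1,7,9] = [7,9] − [1,9] + [1,7],
  ∂[2,8,10] = [8,10] − [2,10] + [2,8].
As a 30×20 matrix over Z this has rank 20, with invariant factors (1,1,1,1,1,1,1,1,1,1,1,1,1,1,1,1,1,1,1,2).

Now H_k = ker ∂_k / im ∂_{k+1}, so:

  H_0: rank C_0 − rank ∂_1 = 10 − 9 = 1, and the invariant factors of ∂_1 are all 1, so H_0 ≅ Z.
  H_1: rank ker ∂_1 − rank ∂_2 = (30 − 9) − 20 = 1, and ∂_2 has invariant factor 2 > 1, so H_1 ≅ Z × Z/2.
  H_2: rank ker ∂_2 − rank ∂_3 = (20 − 20) − 0 = 0, and there is no ∂_3, so H_2 ≅ 0.

H_0 = Z,  H_1 = Z × Z/2,  H_2 = 0.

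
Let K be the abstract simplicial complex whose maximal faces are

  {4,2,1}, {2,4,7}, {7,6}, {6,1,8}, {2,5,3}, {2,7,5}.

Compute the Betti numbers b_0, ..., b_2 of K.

We work with the vertex ordering 1 < 2 < 3 < 4 < 5 < 6 < 7 < 8. The simplices of K, each written with vertices in increasing order, are:

  0-simplices (8): [1], [2], [3], [4], [5], [6], [7], [8]
  1-simplices (13): [1,2], [1,4], [1,6], [1,8], [2,3], [2,4], [2,5], [2,7], [3,5], [4,7], [5,7], [6,7], [6,8]
  2-simplices (5): [1,2,4], [1,6,8], [2,3,5], [2,4,7], [2,5,7]

so the chain groups are C_0 ≅ Z^8, C_1 ≅ Z^13, C_2 ≅ Z^5.

The boundary map ∂_1: C_1 → C_0 is given by ∂[p,q] = [q] − [p]. For instance
  ∂[1,2] = [2] − [1].
The resulting 8×13 matrix has rank 7, and its Smith normal form has invariant factors (1,1,1,1,1,1,1).

The boundary map ∂_2: C_2 → C_1 acts by ∂[p,q,r] = [q,r] − [p,r] + [p,q]. For instance
  ∂[2,3,5] = [3,5] − [2,5] + [2,3],
  ∂[1,2,4] = [2,4] − [1,4] + [1,2].
The resulting 13×5 matrix has rank 5, and its Smith normal form has invariant factors (1,1,1,1,1).

Now H_k = ker ∂_k / im ∂_{k+1}, so:

  H_0: rank C_0 − rank ∂_1 = 8 − 7 = 1, and the invariant factors of ∂_1 are all 1, so H_0 ≅ Z.
  H_1: rank ker ∂_1 − rank ∂_2 = (13 − 7) − 5 = 1, and the invariant factors of ∂_2 are all 1, so H_1 ≅ Z.
  H_2: rank ker ∂_2 − rank ∂_3 = (5 − 5) − 0 = 0, and there is no ∂_3, so H_2 ≅ 0.

As a check, the Euler characteristic is 8 − 13 + 5 = 0, which agrees with 1 − 1 + 0 = 0.

Hence the Betti numbers are b_0 = 1, b_1 = 1, b_2 = 0.

b_0 = 1, b_1 = 1, b_2 = 0.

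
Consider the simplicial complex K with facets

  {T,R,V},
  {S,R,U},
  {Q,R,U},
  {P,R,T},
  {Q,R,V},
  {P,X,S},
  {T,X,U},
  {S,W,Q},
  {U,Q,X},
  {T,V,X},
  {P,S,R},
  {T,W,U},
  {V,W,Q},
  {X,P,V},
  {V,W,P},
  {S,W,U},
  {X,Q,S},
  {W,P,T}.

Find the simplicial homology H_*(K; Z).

H_0 ≅ Z,  H_1 ≅ Z ⊕ Z/2Z,  H_2 = 0.

Fix the vertex order P < Q < R < S < T < U < V < W < X and write every simplex with vertices in increasing order. Then dim K = 2 and the simplices of K are:

  0-simplices (9): P, Q, R, S, T, U, V, W, X
  1-simplices (27): PR, PS, PT, PV, PW, PX, QR, QS, QU, QV, QW, QX, RS, RT, RU, RV, SU, SW, SX, TU, TV, TW, TX, UW, UX, VW, VX
  2-simplices (18): PRS, PRT, PSX, PTW, PVW, PVX, QRU, QRV, QSW, QSX, QUX, QVW, RSU, RTV, SUW, TUW, TUX, TVX

giving chain groups C_0 ≅ Z^9, C_1 ≅ Z^27, C_2 ≅ Z^18.

∂_1: C_1 → C_0 maps an edge to its endpoints' difference, ∂[p,q] = q − p. For instance
  ∂UW = W − U.
As a 9×27 matrix over Z this has rank 8, with invariant factors (1,1,1,1,1,1,1,1).

Boundary ∂_2: C_2 → C_1 maps a triangle to the signed sum of its edges. For instance
  ∂QSX = SX − QX + QS,
  ∂TVX = VX − TX + TV.
The 27×18 boundary matrix has rank 18 and Smith normal form diag(1,1,1,1,1,1,1,1,1,1,1,1,1,1,1,1,1,2).

From H_k ≅ ker(∂_k) / im(∂_{k+1}) we obtain:

  H_0: rank C_0 − rank ∂_1 = 9 − 8 = 1, and the invariant factors of ∂_1 are all 1, so H_0 ≅ Z.
  H_1: rank ker ∂_1 − rank ∂_2 = (27 − 8) − 18 = 1, and ∂_2 has invariant factor 2 > 1, so H_1 ≅ Z ⊕ Z/2Z.
  H_2: rank ker ∂_2 − rank ∂_3 = (18 − 18) − 0 = 0, and there is no ∂_3, so H_2 ≅ 0.

(K is a triangulation of the Klein bottle.)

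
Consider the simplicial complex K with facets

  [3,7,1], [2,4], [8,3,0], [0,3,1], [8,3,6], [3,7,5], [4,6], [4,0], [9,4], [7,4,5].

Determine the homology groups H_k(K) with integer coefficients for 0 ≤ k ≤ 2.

H_0 ≅ Z,  H_1 ≅ Z^2,  H_2 = 0.

Order the vertices as 0 < 1 < 2 < 3 < 4 < 5 < 6 < 7 < 8 < 9. Listing each simplex with vertices in this order, K has dimension 2 with simplices:

  0-simplices (10): [0], [1], [2], [3], [4], [5], [6], [7], [8], [9]
  1-simplices (17): [0,1], [0,3], [0,4], [0,8], [1,3], [1,7], [2,4], [3,5], [3,6], [3,7], [3,8], [4,5], [4,6], [4,7], [4,9], [5,7], [6,8]
  2-simplices (6): [0,1,3], [0,3,8], [1,3,7], [3,5,7], [3,6,8], [4,5,7]

Hence C_0 ≅ Z^10, C_1 ≅ Z^17, C_2 ≅ Z^6.

∂_1: C_1 → C_0 is given by ∂[p,q] = [q] − [p].
This gives a 10×17 integer matrix of rank 9; reducing to Smith normal form yields diagonal entries (1,1,1,1,1,1,1,1,1).

∂_2: C_2 → C_1 sends each 2-simplex [p,q,r] to [q,r] − [p,r] + [p,q]. For instance
  ∂[3,5,7] = [5,7] − [3,7] + [3,5],
  ∂[3,6,8] = [6,8] − [3,8] + [3,6].
The resulting 17×6 matrix has rank 6, and its Smith normal form has invariant factors (1,1,1,1,1,1).

Computing H_k = (kernel of ∂_k) / (image of ∂_{k+1}):

  H_0: rank C_0 − rank ∂_1 = 10 − 9 = 1, and the invariant factors of ∂_1 are all 1, so H_0 = Z.
  H_1: rank ker ∂_1 − rank ∂_2 = (17 − 9) − 6 = 2, and the invariant factors of ∂_2 are all 1, so H_1 = Z^2.
  H_2: rank ker ∂_2 − rank ∂_3 = (6 − 6) − 0 = 0, and there is no ∂_3, so H_2 = 0.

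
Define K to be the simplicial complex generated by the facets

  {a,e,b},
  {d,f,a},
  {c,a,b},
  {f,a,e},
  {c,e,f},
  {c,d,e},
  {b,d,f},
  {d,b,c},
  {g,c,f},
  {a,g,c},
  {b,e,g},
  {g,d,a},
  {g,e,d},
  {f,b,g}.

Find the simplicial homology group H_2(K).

Take the total order a < b < c < d < e < f < g on the vertex set. Then K (dimension 2) consists of the simplices:

  0-simplices (7): a, b, c, d, e, f, g
  1-simplices (21): ab, ac, ad, ae, af, ag, bc, bd, be, bf, bg, cd, ce, cf, cg, de, df, dg, ef, eg, fg
  2-simplices (14): abc, abe, acg, adf, adg, aef, bcd, bdf, beg, bfg, cde, cef, cfg, deg

Hence C_0 ≅ Z^7, C_1 ≅ Z^21, C_2 ≅ Z^14.

The boundary map ∂_1: C_1 → C_0 is given by ∂[p,q] = [q] − [p]. For instance
  ∂fg = g − f.
As a 7×21 matrix over Z this has rank 6, with invariant factors (1,1,1,1,1,1).

The boundary map ∂_2: C_2 → C_1 acts by ∂[p,q,r] = [q,r] − [p,r] + [p,q]. For instance
  ∂aef = ef − af + ae,
  ∂adf = df − af + ad.
The resulting 21×14 matrix has rank 13, and its Smith normal form has invariant factors (1,1,1,1,1,1,1,1,1,1,1,1,1).

From H_k ≅ ker(∂_k) / im(∂_{k+1}) we obtain:

  H_2: rank ker ∂_2 − rank ∂_3 = (14 − 13) − 0 = 1, and there is no ∂_3, so H_2 ≅ Z.

H_2 ≅ Z.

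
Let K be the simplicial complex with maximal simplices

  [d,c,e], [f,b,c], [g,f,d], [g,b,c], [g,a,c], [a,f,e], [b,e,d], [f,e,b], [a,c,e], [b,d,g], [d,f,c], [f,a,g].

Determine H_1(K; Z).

H_1 ≅ Z/2.

Order the vertices as a < b < c < d < e < f < g. Listing each simplex with vertices in this order, K has dimension 2 with simplices:

  0-simplices (7): a, b, c, d, e, f, g
  1-simplices (18): ac, ae, af, ag, bc, bd, be, bf, bg, cd, ce, cf, cg, de, df, dg, ef, fg
  2-simplices (12): ace, acg, aef, afg, bcf, bcg, bde, bdg, bef, cde, cdf, dfg

giving chain groups C_0 ≅ Z^7, C_1 ≅ Z^18, C_2 ≅ Z^12.

∂_1: C_1 → C_0 sends each edge [p,q] (with p < q) to q − p.
The resulting 7×18 matrix has rank 6, and its Smith normal form has invariant factors (1,1,1,1,1,1).

The boundary map ∂_2: C_2 → C_1 maps a triangle to the signed sum of its edges. For instance
  ∂afg = fg − ag + af,
  ∂bcf = cf − bf + bc.
The resulting 18×12 matrix has rank 12, and its Smith normal form has invariant factors (1,1,1,1,1,1,1,1,1,1,1,2).

Reading off H_k = ker ∂_k / im ∂_{k+1}:

  H_1: rank ker ∂_1 − rank ∂_2 = (18 − 6) − 12 = 0, and ∂_2 has invariant factor 2 > 1, so H_1 = Z/2.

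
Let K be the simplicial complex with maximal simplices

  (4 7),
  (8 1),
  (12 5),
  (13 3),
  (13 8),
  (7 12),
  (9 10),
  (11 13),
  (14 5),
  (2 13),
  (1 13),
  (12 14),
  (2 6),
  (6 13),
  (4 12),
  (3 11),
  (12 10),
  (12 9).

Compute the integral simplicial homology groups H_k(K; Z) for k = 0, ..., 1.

H_0 ≅ Z^2,  H_1 ≅ Z^6.

K has 14 vertices, 18 edges.
rank ∂_0 = 0, rank ∂_1 = 12 ⇒ b_0 = 14 − 0 − 12 = 2; all invariant factors of ∂_1 are 1 so no torsion. So H_0 = Z^2.
rank ∂_1 = 12, rank ∂_2 = 0 ⇒ b_1 = 18 − 12 − 0 = 6. So H_1 = Z^6.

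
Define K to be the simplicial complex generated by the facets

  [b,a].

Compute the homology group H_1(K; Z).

H_1 ≅ 0.

Fix the vertex order a < b and write every simplex with vertices in increasing order. Then dim K = 1 and the simplices of K are:

  0-simplices (2): a, b
  1-simplices (1): ab

giving chain groups C_0 ≅ Z^2, C_1 ≅ Z^1.

The boundary map ∂_1: C_1 → C_0 maps an edge to its endpoints' difference, ∂[p,q] = q − p. For instance
  ∂ab = b − a.
As a 2×1 matrix over Z this has rank 1, with invariant factors (1).

From H_k ≅ ker(∂_k) / im(∂_{k+1}) we obtain:

  H_1: rank ker ∂_1 − rank ∂_2 = (1 − 1) − 0 = 0, and there is no ∂_2, so H_1 = 0.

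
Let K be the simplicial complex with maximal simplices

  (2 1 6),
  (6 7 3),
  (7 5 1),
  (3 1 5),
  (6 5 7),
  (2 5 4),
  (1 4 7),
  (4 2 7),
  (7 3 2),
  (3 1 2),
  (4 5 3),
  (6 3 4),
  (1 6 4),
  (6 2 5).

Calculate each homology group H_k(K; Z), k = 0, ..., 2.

Take the total order 1 < 2 < 3 < 4 < 5 < 6 < 7 on the vertex set. Then K (dimension 2) consists of the simplices:

  0-simplices (7): [1], [2], [3], [4], [5], [6], [7]
  1-simplices (21): [1,2], [1,3], [1,4], [1,5], [1,6], [1,7], [2,3], [2,4], [2,5], [2,6], [2,7], [3,4], [3,5], [3,6], [3,7], [4,5], [4,6], [4,7], [5,6], [5,7], [6,7]
  2-simplices (14): [1,2,3], [1,2,6], [1,3,5], [1,4,6], [1,4,7], [1,5,7], [2,3,7], [2,4,5], [2,4,7], [2,5,6], [3,4,5], [3,4,6], [3,6,7], [5,6,7]

so the chain groups are C_0 ≅ Z^7, C_1 ≅ Z^21, C_2 ≅ Z^14.

The boundary map ∂_1: C_1 → C_0 is given by ∂[p,q] = [q] − [p]. For instance
  ∂[3,7] = [7] − [3].
This gives a 7×21 integer matrix of rank 6; reducing to Smith normal form yields diagonal entries (1,1,1,1,1,1).

The boundary map ∂_2: C_2 → C_1 sends each 2-simplex [p,q,r] to [q,r] − [p,r] + [p,q]. For instance
  ∂[1,2,6] = [2,6] − [1,6] + [1,2],
  ∂[1,3,5] = [3,5] − [1,5] + [1,3].
The 21×14 boundary matrix has rank 13 and Smith normal form diag(1,1,1,1,1,1,1,1,1,1,1,1,1).

From H_k ≅ ker(∂_k) / im(∂_{k+1}) we obtain:

  H_0: rank C_0 − rank ∂_1 = 7 − 6 = 1, and the invariant factors of ∂_1 are all 1, so H_0 ≅ Z.
  H_1: rank ker ∂_1 − rank ∂_2 = (21 − 6) − 13 = 2, and the invariant factors of ∂_2 are all 1, so H_1 ≅ Z^2.
  H_2: rank ker ∂_2 − rank ∂_3 = (14 − 13) − 0 = 1, and there is no ∂_3, so H_2 ≅ Z.

H_0 ≅ Z,  H_1 ≅ Z^2,  H_2 ≅ Z.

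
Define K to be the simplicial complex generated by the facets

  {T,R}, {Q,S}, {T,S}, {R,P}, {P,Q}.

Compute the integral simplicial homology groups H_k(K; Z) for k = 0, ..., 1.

Take the total order P < Q < R < S < T on the vertex set. Then K (dimension 1) consists of the simplices:

  0-simplices (5): P, Q, R, S, T
  1-simplices (5): PQ, PR, QS, RT, ST

giving chain groups C_0 ≅ Z^5, C_1 ≅ Z^5.

The boundary map ∂_1: C_1 → C_0 maps an edge to its endpoints' difference, ∂[p,q] = q − p. For instance
  ∂RT = T − R.
As a 5×5 matrix over Z this has rank 4, with invariant factors (1,1,1,1).

Reading off H_k = ker ∂_k / im ∂_{k+1}:

  H_0: rank C_0 − rank ∂_1 = 5 − 4 = 1, and the invariant factors of ∂_1 are all 1, so H_0 ≅ Z.
  H_1: rank ker ∂_1 − rank ∂_2 = (5 − 4) − 0 = 1, and there is no ∂_2, so H_1 ≅ Z.

As a check, the Euler characteristic is 5 − 5 = 0, which agrees with 1 − 1 = 0.
(K is a triangulation of the circle S^1.)

H_0 ≅ Z,  H_1 ≅ Z.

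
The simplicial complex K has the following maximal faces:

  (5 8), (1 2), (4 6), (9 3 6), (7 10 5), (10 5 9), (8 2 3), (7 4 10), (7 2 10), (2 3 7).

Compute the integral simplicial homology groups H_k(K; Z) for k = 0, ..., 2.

Take the total order 1 < 2 < 3 < 4 < 5 < 6 < 7 < 8 < 9 < 10 on the vertex set. Then K (dimension 2) consists of the simplices:

  0-simplices (10): [1], [2], [3], [4], [5], [6], [7], [8], [9], [10]
  1-simplices (19): [1,2], [2,3], [2,7], [2,8], [2,10], [3,6], [3,7], [3,8], [3,9], [4,6], [4,7], [4,10], [5,7], [5,8], [5,9], [5,10], [6,9], [7,10], [9,10]
  2-simplices (7): [2,3,7], [2,3,8], [2,7,10], [3,6,9], [4,7,10], [5,7,10], [5,9,10]

so the chain groups are C_0 ≅ Z^10, C_1 ≅ Z^19, C_2 ≅ Z^7.

Boundary ∂_1: C_1 → C_0 is given by ∂[p,q] = [q] − [p].
As a 10×19 matrix over Z this has rank 9, with invariant factors (1,1,1,1,1,1,1,1,1).

Boundary ∂_2: C_2 → C_1 acts by ∂[p,q,r] = [q,r] − [p,r] + [p,q]. For instance
  ∂[2,7,10] = [7,10] − [2,10] + [2,7],
  ∂[2,3,8] = [3,8] − [2,8] + [2,3].
The 19×7 boundary matrix has rank 7 and Smith normal form diag(1,1,1,1,1,1,1).

From H_k ≅ ker(∂_k) / im(∂_{k+1}) we obtain:

  H_0: rank C_0 − rank ∂_1 = 10 − 9 = 1, and the invariant factors of ∂_1 are all 1, so H_0 = Z.
  H_1: rank ker ∂_1 − rank ∂_2 = (19 − 9) − 7 = 3, and the invariant factors of ∂_2 are all 1, so H_1 = Z^3.
  H_2: rank ker ∂_2 − rank ∂_3 = (7 − 7) − 0 = 0, and there is no ∂_3, so H_2 = 0.

H_0 = Z,  H_1 = Z^3,  H_2 = 0.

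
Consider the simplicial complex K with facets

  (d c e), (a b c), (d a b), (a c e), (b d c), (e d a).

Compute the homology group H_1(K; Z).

Take the total order a < b < c < d < e on the vertex set. Then K (dimension 2) consists of the simplices:

  0-simplices (5): a, b, c, d, e
  1-simplices (9): ab, ac, ad, ae, bc, bd, cd, ce, de
  2-simplices (6): abc, abd, ace, ade, bcd, cde

Hence C_0 ≅ Z^5, C_1 ≅ Z^9, C_2 ≅ Z^6.

Boundary ∂_1: C_1 → C_0 sends each edge [p,q] (with p < q) to q − p.
As a 5×9 matrix over Z this has rank 4, with invariant factors (1,1,1,1).

The boundary map ∂_2: C_2 → C_1 maps a triangle to the signed sum of its edges. For instance
  ∂ade = de − ae + ad,
  ∂abc = bc − ac + ab.
This gives a 9×6 integer matrix of rank 5; reducing to Smith normal form yields diagonal entries (1,1,1,1,1).

Reading off H_k = ker ∂_k / im ∂_{k+1}:

  H_1: rank ker ∂_1 − rank ∂_2 = (9 − 4) − 5 = 0, and the invariant factors of ∂_2 are all 1, so H_1 = 0.

H_1 ≅ 0.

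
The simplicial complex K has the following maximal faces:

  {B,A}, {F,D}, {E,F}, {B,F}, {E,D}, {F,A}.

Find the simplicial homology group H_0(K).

H_0 = Z.

Take the total order A < B < D < E < F on the vertex set. Then K (dimension 1) consists of the simplices:

  0-simplices (5): A, B, D, E, F
  1-simplices (6): AB, AF, BF, DE, DF, EF

giving chain groups C_0 ≅ Z^5, C_1 ≅ Z^6.

Boundary ∂_1: C_1 → C_0 maps an edge to its endpoints' difference, ∂[p,q] = q − p. For instance
  ∂AB = B − A.
The 5×6 boundary matrix has rank 4 and Smith normal form diag(1,1,1,1).

Now H_k = ker ∂_k / im ∂_{k+1}, so:

  H_0: rank C_0 − rank ∂_1 = 5 − 4 = 1, and the invariant factors of ∂_1 are all 1, so H_0 = Z.

(K is a triangulation of a wedge of 2 circles.)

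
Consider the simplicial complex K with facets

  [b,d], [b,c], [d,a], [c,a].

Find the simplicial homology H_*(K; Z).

H_0 ≅ Z,  H_1 ≅ Z.

Take the total order a < b < c < d on the vertex set. Then K (dimension 1) consists of the simplices:

  0-simplices (4): a, b, c, d
  1-simplices (4): ac, ad, bc, bd

Hence C_0 ≅ Z^4, C_1 ≅ Z^4.

Boundary ∂_1: C_1 → C_0 is given by ∂[p,q] = [q] − [p].
The resulting 4×4 matrix has rank 3, and its Smith normal form has invariant factors (1,1,1).

From H_k ≅ ker(∂_k) / im(∂_{k+1}) we obtain:

  H_0: rank C_0 − rank ∂_1 = 4 − 3 = 1, and the invariant factors of ∂_1 are all 1, so H_0 ≅ Z.
  H_1: rank ker ∂_1 − rank ∂_2 = (4 − 3) − 0 = 1, and there is no ∂_2, so H_1 ≅ Z.

As a check, the Euler characteristic is 4 − 4 = 0, which agrees with 1 − 1 = 0.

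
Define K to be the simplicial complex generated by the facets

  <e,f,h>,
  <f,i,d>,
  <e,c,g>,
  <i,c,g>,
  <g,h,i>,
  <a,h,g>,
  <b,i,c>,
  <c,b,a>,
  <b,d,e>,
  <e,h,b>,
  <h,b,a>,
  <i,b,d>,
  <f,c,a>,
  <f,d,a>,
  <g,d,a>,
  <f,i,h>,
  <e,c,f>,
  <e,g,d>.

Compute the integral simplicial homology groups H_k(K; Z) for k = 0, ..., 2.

H_0 ≅ Z,  H_1 ≅ Z^2,  H_2 ≅ Z.

Take the total order a < b < c < d < e < f < g < h < i on the vertex set. Then K (dimension 2) consists of the simplices:

  0-simplices (9): a, b, c, d, e, f, g, h, i
  1-simplices (27): ab, ac, ad, af, ag, ah, bc, bd, be, bh, bi, ce, cf, cg, ci, de, df, dg, di, ef, eg, eh, fh, fi, gh, gi, hi
  2-simplices (18): abc, abh, acf, adf, adg, agh, bci, bde, bdi, beh, cef, ceg, cgi, deg, dfi, efh, fhi, ghi

Hence C_0 ≅ Z^9, C_1 ≅ Z^27, C_2 ≅ Z^18.

∂_1: C_1 → C_0 sends each edge [p,q] (with p < q) to q − p.
As a 9×27 matrix over Z this has rank 8, with invariant factors (1,1,1,1,1,1,1,1).

The boundary map ∂_2: C_2 → C_1 maps a triangle to the signed sum of its edges. For instance
  ∂cef = ef − cf + ce,
  ∂ghi = hi − gi + gh.
This gives a 27×18 integer matrix of rank 17; reducing to Smith normal form yields diagonal entries (1,1,1,1,1,1,1,1,1,1,1,1,1,1,1,1,1).

Now H_k = ker ∂_k / im ∂_{k+1}, so:

  H_0: rank C_0 − rank ∂_1 = 9 − 8 = 1, and the invariant factors of ∂_1 are all 1, so H_0 = Z.
  H_1: rank ker ∂_1 − rank ∂_2 = (27 − 8) − 17 = 2, and the invariant factors of ∂_2 are all 1, so H_1 = Z^2.
  H_2: rank ker ∂_2 − rank ∂_3 = (18 − 17) − 0 = 1, and there is no ∂_3, so H_2 = Z.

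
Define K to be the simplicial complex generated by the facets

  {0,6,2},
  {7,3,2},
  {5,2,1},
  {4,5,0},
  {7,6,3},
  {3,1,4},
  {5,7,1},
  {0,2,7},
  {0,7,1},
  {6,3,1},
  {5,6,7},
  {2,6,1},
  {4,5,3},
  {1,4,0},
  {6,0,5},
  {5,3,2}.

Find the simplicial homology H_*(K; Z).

H_0 ≅ Z,  H_1 ≅ Z^2,  H_2 ≅ Z.

K has 8 vertices, 24 edges, 16 triangles.
rank ∂_0 = 0, rank ∂_1 = 7 ⇒ b_0 = 8 − 0 − 7 = 1; all invariant factors of ∂_1 are 1 so no torsion. So H_0 ≅ Z.
rank ∂_1 = 7, rank ∂_2 = 15 ⇒ b_1 = 24 − 7 − 15 = 2; all invariant factors of ∂_2 are 1 so no torsion. So H_1 ≅ Z^2.
rank ∂_2 = 15, rank ∂_3 = 0 ⇒ b_2 = 16 − 15 − 0 = 1. So H_2 ≅ Z.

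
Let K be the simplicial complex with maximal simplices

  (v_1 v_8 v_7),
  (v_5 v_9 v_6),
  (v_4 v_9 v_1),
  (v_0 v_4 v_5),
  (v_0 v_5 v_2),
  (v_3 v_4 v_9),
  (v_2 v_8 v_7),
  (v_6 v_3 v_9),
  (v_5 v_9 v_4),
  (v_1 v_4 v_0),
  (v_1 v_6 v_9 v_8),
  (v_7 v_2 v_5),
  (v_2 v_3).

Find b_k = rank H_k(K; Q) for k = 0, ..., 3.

Take the total order v_0 < v_1 < v_2 < v_3 < v_4 < v_5 < v_6 < v_7 < v_8 < v_9 on the vertex set. Then K (dimension 3) consists of the simplices:

  0-simplices (10): [v_0], [v_1], [v_2], [v_3], [v_4], [v_5], [v_6], [v_7], [v_8], [v_9]
  1-simplices (25): (25 of them)
  2-simplices (15): (15 of them)
  3-simplices (1): [v_1,v_6,v_8,v_9]

so the chain groups are C_0 ≅ Z^10, C_1 ≅ Z^25, C_2 ≅ Z^15, C_3 ≅ Z^1.

∂_1: C_1 → C_0 maps an edge to its endpoints' difference, ∂[p,q] = q − p. For instance
  ∂[v_0,v_4] = [v_4] − [v_0].
The 10×25 boundary matrix has rank 9 and Smith normal form diag(1,1,1,1,1,1,1,1,1).

Boundary ∂_2: C_2 → C_1 acts by ∂[p,q,r] = [q,r] − [p,r] + [p,q]. For instance
  ∂[v_4,v_5,v_9] = [v_5,v_9] − [v_4,v_9] + [v_4,v_5],
  ∂[v_1,v_6,v_9] = [v_6,v_9] − [v_1,v_9] + [v_1,v_6].
The 25×15 boundary matrix has rank 14 and Smith normal form diag(1,1,1,1,1,1,1,1,1,1,1,1,1,1).

Boundary ∂_3: C_3 → C_2 sends each 3-simplex σ to the alternating sum Σ_i (−1)^i (σ with its i-th vertex removed). For instance
  ∂[v_1,v_6,v_8,v_9] = [v_6,v_8,v_9] − [v_1,v_8,v_9] + [v_1,v_6,v_9] − [v_1,v_6,v_8].
This gives a 15×1 integer matrix of rank 1; reducing to Smith normal form yields diagonal entries (1).

Now H_k = ker ∂_k / im ∂_{k+1}, so:

  H_0: rank C_0 − rank ∂_1 = 10 − 9 = 1, and the invariant factors of ∂_1 are all 1, so H_0 = Z.
  H_1: rank ker ∂_1 − rank ∂_2 = (25 − 9) − 14 = 2, and the invariant factors of ∂_2 are all 1, so H_1 = Z^2.
  H_2: rank ker ∂_2 − rank ∂_3 = (15 − 14) − 1 = 0, and the invariant factors of ∂_3 are all 1, so H_2 = 0.
  H_3: rank ker ∂_3 − rank ∂_4 = (1 − 1) − 0 = 0, and there is no ∂_4, so H_3 = 0.

Hence the Betti numbers are b_0 = 1, b_1 = 2, b_2 = 0, b_3 = 0.

b_0 = 1, b_1 = 2, b_2 = 0, b_3 = 0.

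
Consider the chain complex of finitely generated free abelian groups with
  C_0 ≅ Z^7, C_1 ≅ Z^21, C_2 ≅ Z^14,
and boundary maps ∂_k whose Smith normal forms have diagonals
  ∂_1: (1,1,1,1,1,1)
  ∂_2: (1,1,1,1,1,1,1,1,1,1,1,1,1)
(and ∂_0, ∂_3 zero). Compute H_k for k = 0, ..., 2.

H_0 = Z,  H_1 = Z^2,  H_2 = Z.

H_0: b_0 = 7 − 0 − 6 = 1; torsion from ∂_1 factors > 1: none. So H_0 = Z.
H_1: b_1 = 21 − 6 − 13 = 2; torsion from ∂_2 factors > 1: none. So H_1 = Z^2.
H_2: b_2 = 14 − 13 − 0 = 1; torsion from ∂_3 factors > 1: none. So H_2 = Z.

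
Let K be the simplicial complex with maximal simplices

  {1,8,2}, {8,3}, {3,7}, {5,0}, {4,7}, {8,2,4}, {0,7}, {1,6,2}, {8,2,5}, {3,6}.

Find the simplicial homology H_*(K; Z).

H_0 ≅ Z,  H_1 ≅ Z^3,  H_2 = 0.

We work with the vertex ordering 0 < 1 < 2 < 3 < 4 < 5 < 6 < 7 < 8. The simplices of K, each written with vertices in increasing order, are:

  0-simplices (9): [0], [1], [2], [3], [4], [5], [6], [7], [8]
  1-simplices (15): [0,5], [0,7], [1,2], [1,6], [1,8], [2,4], [2,5], [2,6], [2,8], [3,6], [3,7], [3,8], [4,7], [4,8], [5,8]
  2-simplices (4): [1,2,6], [1,2,8], [2,4,8], [2,5,8]

so the chain groups are C_0 ≅ Z^9, C_1 ≅ Z^15, C_2 ≅ Z^4.

Boundary ∂_1: C_1 → C_0 maps an edge to its endpoints' difference, ∂[p,q] = q − p. For instance
  ∂[4,7] = [7] − [4].
As a 9×15 matrix over Z this has rank 8, with invariant factors (1,1,1,1,1,1,1,1).

Boundary ∂_2: C_2 → C_1 sends each 2-simplex [p,q,r] to [q,r] − [p,r] + [p,q]. For instance
  ∂[1,2,6] = [2,6] − [1,6] + [1,2],
  ∂[2,5,8] = [5,8] − [2,8] + [2,5].
The 15×4 boundary matrix has rank 4 and Smith normal form diag(1,1,1,1).

Computing H_k = (kernel of ∂_k) / (image of ∂_{k+1}):

  H_0: rank C_0 − rank ∂_1 = 9 − 8 = 1, and the invariant factors of ∂_1 are all 1, so H_0 ≅ Z.
  H_1: rank ker ∂_1 − rank ∂_2 = (15 − 8) − 4 = 3, and the invariant factors of ∂_2 are all 1, so H_1 ≅ Z^3.
  H_2: rank ker ∂_2 − rank ∂_3 = (4 − 4) − 0 = 0, and there is no ∂_3, so H_2 ≅ 0.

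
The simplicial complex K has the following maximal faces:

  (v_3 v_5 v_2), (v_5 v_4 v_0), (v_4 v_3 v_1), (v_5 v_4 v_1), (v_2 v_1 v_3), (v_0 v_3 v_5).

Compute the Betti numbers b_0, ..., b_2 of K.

We work with the vertex ordering v_0 < v_1 < v_2 < v_3 < v_4 < v_5. The simplices of K, each written with vertices in increasing order, are:

  0-simplices (6): [v_0], [v_1], [v_2], [v_3], [v_4], [v_5]
  1-simplices (12): [v_0,v_3], [v_0,v_4], [v_0,v_5], [v_1,v_2], [v_1,v_3], [v_1,v_4], [v_1,v_5], [v_2,v_3], [v_2,v_5], [v_3,v_4], [v_3,v_5], [v_4,v_5]
  2-simplices (6): [v_0,v_3,v_5], [v_0,v_4,v_5], [v_1,v_2,v_3], [v_1,v_3,v_4], [v_1,v_4,v_5], [v_2,v_3,v_5]

so the chain groups are C_0 ≅ Z^6, C_1 ≅ Z^12, C_2 ≅ Z^6.

The boundary map ∂_1: C_1 → C_0 maps an edge to its endpoints' difference, ∂[p,q] = q − p.
The resulting 6×12 matrix has rank 5, and its Smith normal form has invariant factors (1,1,1,1,1).

∂_2: C_2 → C_1 acts by ∂[p,q,r] = [q,r] − [p,r] + [p,q]. For instance
  ∂[v_1,v_4,v_5] = [v_4,v_5] − [v_1,v_5] + [v_1,v_4],
  ∂[v_1,v_2,v_3] = [v_2,v_3] − [v_1,v_3] + [v_1,v_2].
This gives a 12×6 integer matrix of rank 6; reducing to Smith normal form yields diagonal entries (1,1,1,1,1,1).

Now H_k = ker ∂_k / im ∂_{k+1}, so:

  H_0: rank C_0 − rank ∂_1 = 6 − 5 = 1, and the invariant factors of ∂_1 are all 1, so H_0 = Z.
  H_1: rank ker ∂_1 − rank ∂_2 = (12 − 5) − 6 = 1, and the invariant factors of ∂_2 are all 1, so H_1 = Z.
  H_2: rank ker ∂_2 − rank ∂_3 = (6 − 6) − 0 = 0, and there is no ∂_3, so H_2 = 0.

As a check, the Euler characteristic is 6 − 12 + 6 = 0, which agrees with 1 − 1 + 0 = 0.

Hence the Betti numbers are b_0 = 1, b_1 = 1, b_2 = 0.

b_0 = 1, b_1 = 1, b_2 = 0.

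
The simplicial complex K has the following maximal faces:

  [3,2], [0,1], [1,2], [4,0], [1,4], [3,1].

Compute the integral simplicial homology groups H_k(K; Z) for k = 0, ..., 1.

H_0 ≅ Z,  H_1 ≅ Z^2.

We work with the vertex ordering 0 < 1 < 2 < 3 < 4. The simplices of K, each written with vertices in increasing order, are:

  0-simplices (5): [0], [1], [2], [3], [4]
  1-simplices (6): [0,1], [0,4], [1,2], [1,3], [1,4], [2,3]

giving chain groups C_0 ≅ Z^5, C_1 ≅ Z^6.

The boundary map ∂_1: C_1 → C_0 sends each edge [p,q] (with p < q) to q − p.
This gives a 5×6 integer matrix of rank 4; reducing to Smith normal form yields diagonal entries (1,1,1,1).

Reading off H_k = ker ∂_k / im ∂_{k+1}:

  H_0: rank C_0 − rank ∂_1 = 5 − 4 = 1, and the invariant factors of ∂_1 are all 1, so H_0 ≅ Z.
  H_1: rank ker ∂_1 − rank ∂_2 = (6 − 4) − 0 = 2, and there is no ∂_2, so H_1 ≅ Z^2.

As a check, the Euler characteristic is 5 − 6 = -1, which agrees with 1 − 2 = -1.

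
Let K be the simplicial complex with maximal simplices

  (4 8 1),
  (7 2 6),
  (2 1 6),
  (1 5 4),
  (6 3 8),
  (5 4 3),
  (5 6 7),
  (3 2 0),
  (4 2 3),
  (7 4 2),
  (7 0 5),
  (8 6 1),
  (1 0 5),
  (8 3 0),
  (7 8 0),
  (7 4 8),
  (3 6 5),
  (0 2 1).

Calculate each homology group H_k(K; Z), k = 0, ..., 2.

H_0 ≅ Z,  H_1 ≅ Z^2,  H_2 ≅ Z.

Order the vertices as 0 < 1 < 2 < 3 < 4 < 5 < 6 < 7 < 8. Listing each simplex with vertices in this order, K has dimension 2 with simplices:

  0-simplices (9): [0], [1], [2], [3], [4], [5], [6], [7], [8]
  1-simplices (27): (27 of them)
  2-simplices (18): [0,1,2], [0,1,5], [0,2,3], [0,3,8], [0,5,7], [0,7,8], [1,2,6], [1,4,5], [1,4,8], [1,6,8], [2,3,4], [2,4,7], [2,6,7], [3,4,5], [3,5,6], [3,6,8], [4,7,8], [5,6,7]

Hence C_0 ≅ Z^9, C_1 ≅ Z^27, C_2 ≅ Z^18.

The boundary map ∂_1: C_1 → C_0 maps an edge to its endpoints' difference, ∂[p,q] = q − p. For instance
  ∂[0,3] = [3] − [0].
The 9×27 boundary matrix has rank 8 and Smith normal form diag(1,1,1,1,1,1,1,1).

∂_2: C_2 → C_1 maps a triangle to the signed sum of its edges. For instance
  ∂[5,6,7] = [6,7] − [5,7] + [5,6],
  ∂[3,6,8] = [6,8] − [3,8] + [3,6].
The 27×18 boundary matrix has rank 17 and Smith normal form diag(1,1,1,1,1,1,1,1,1,1,1,1,1,1,1,1,1).

Reading off H_k = ker ∂_k / im ∂_{k+1}:

  H_0: rank C_0 − rank ∂_1 = 9 − 8 = 1, and the invariant factors of ∂_1 are all 1, so H_0 = Z.
  H_1: rank ker ∂_1 − rank ∂_2 = (27 − 8) − 17 = 2, and the invariant factors of ∂_2 are all 1, so H_1 = Z^2.
  H_2: rank ker ∂_2 − rank ∂_3 = (18 − 17) − 0 = 1, and there is no ∂_3, so H_2 = Z.

(K is a triangulation of the torus T^2.)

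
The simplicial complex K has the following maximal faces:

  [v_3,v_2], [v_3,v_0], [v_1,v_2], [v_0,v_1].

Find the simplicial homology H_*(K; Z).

Order the vertices as v_0 < v_1 < v_2 < v_3. Listing each simplex with vertices in this order, K has dimension 1 with simplices:

  0-simplices (4): [v_0], [v_1], [v_2], [v_3]
  1-simplices (4): [v_0,v_1], [v_0,v_3], [v_1,v_2], [v_2,v_3]

Hence C_0 ≅ Z^4, C_1 ≅ Z^4.

The boundary map ∂_1: C_1 → C_0 sends each edge [p,q] (with p < q) to q − p. For instance
  ∂[v_0,v_3] = [v_3] − [v_0].
The 4×4 boundary matrix has rank 3 and Smith normal form diag(1,1,1).

From H_k ≅ ker(∂_k) / im(∂_{k+1}) we obtain:

  H_0: rank C_0 − rank ∂_1 = 4 − 3 = 1, and the invariant factors of ∂_1 are all 1, so H_0 ≅ Z.
  H_1: rank ker ∂_1 − rank ∂_2 = (4 − 3) − 0 = 1, and there is no ∂_2, so H_1 ≅ Z.

As a check, the Euler characteristic is 4 − 4 = 0, which agrees with 1 − 1 = 0.
(K is a triangulation of the circle S^1.)

H_0 ≅ Z,  H_1 ≅ Z.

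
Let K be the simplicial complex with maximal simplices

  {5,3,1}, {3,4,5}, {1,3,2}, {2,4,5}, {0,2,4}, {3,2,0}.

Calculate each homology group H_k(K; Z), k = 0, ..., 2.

H_0 = Z,  H_1 = Z,  H_2 = 0.

K has 6 vertices, 12 edges, 6 triangles.
rank ∂_0 = 0, rank ∂_1 = 5 ⇒ b_0 = 6 − 0 − 5 = 1; all invariant factors of ∂_1 are 1 so no torsion. So H_0 ≅ Z.
rank ∂_1 = 5, rank ∂_2 = 6 ⇒ b_1 = 12 − 5 − 6 = 1; all invariant factors of ∂_2 are 1 so no torsion. So H_1 ≅ Z.
rank ∂_2 = 6, rank ∂_3 = 0 ⇒ b_2 = 6 − 6 − 0 = 0. So H_2 ≅ 0.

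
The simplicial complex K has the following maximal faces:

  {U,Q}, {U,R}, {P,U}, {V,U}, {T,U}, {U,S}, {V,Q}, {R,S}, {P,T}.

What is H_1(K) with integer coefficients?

H_1 = Z^3.

K has 7 vertices, 9 edges.
rank ∂_1 = 6, rank ∂_2 = 0 ⇒ b_1 = 9 − 6 − 0 = 3. So H_1 = Z^3.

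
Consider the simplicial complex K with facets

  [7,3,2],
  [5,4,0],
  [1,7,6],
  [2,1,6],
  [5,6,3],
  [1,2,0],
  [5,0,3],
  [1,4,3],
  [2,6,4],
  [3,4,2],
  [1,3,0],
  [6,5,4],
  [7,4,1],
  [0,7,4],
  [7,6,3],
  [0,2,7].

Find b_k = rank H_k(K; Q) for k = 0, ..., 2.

Fix the vertex order 0 < 1 < 2 < 3 < 4 < 5 < 6 < 7 and write every simplex with vertices in increasing order. Then dim K = 2 and the simplices of K are:

  0-simplices (8): [0], [1], [2], [3], [4], [5], [6], [7]
  1-simplices (24): (24 of them)
  2-simplices (16): [0,1,2], [0,1,3], [0,2,7], [0,3,5], [0,4,5], [0,4,7], [1,2,6], [1,3,4], [1,4,7], [1,6,7], [2,3,4], [2,3,7], [2,4,6], [3,5,6], [3,6,7], [4,5,6]

giving chain groups C_0 ≅ Z^8, C_1 ≅ Z^24, C_2 ≅ Z^16.

The boundary map ∂_1: C_1 → C_0 maps an edge to its endpoints' difference, ∂[p,q] = q − p. For instance
  ∂[0,4] = [4] − [0].
The resulting 8×24 matrix has rank 7, and its Smith normal form has invariant factors (1,1,1,1,1,1,1).

Boundary ∂_2: C_2 → C_1 acts by ∂[p,q,r] = [q,r] − [p,r] + [p,q]. For instance
  ∂[2,4,6] = [4,6] − [2,6] + [2,4],
  ∂[2,3,4] = [3,4] − [2,4] + [2,3].
The resulting 24×16 matrix has rank 15, and its Smith normal form has invariant factors (1,1,1,1,1,1,1,1,1,1,1,1,1,1,1).

Reading off H_k = ker ∂_k / im ∂_{k+1}:

  H_0: rank C_0 − rank ∂_1 = 8 − 7 = 1, and the invariant factors of ∂_1 are all 1, so H_0 = Z.
  H_1: rank ker ∂_1 − rank ∂_2 = (24 − 7) − 15 = 2, and the invariant factors of ∂_2 are all 1, so H_1 = Z^2.
  H_2: rank ker ∂_2 − rank ∂_3 = (16 − 15) − 0 = 1, and there is no ∂_3, so H_2 = Z.

Hence the Betti numbers are b_0 = 1, b_1 = 2, b_2 = 1.

b_0 = 1, b_1 = 2, b_2 = 1.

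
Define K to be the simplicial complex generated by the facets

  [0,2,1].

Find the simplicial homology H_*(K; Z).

H_0 ≅ Z,  H_1 = 0,  H_2 = 0.

Order the vertices as 0 < 1 < 2. Listing each simplex with vertices in this order, K has dimension 2 with simplices:

  0-simplices (3): [0], [1], [2]
  1-simplices (3): [0,1], [0,2], [1,2]
  2-simplices (1): [0,1,2]

so the chain groups are C_0 ≅ Z^3, C_1 ≅ Z^3, C_2 ≅ Z^1.

The boundary map ∂_1: C_1 → C_0 is given by ∂[p,q] = [q] − [p]. For instance
  ∂[0,1] = [1] − [0].
The resulting 3×3 matrix has rank 2, and its Smith normal form has invariant factors (1,1).

∂_2: C_2 → C_1 sends each 2-simplex [p,q,r] to [q,r] − [p,r] + [p,q]. For instance
  ∂[0,1,2] = [1,2] − [0,2] + [0,1].
As a 3×1 matrix over Z this has rank 1, with invariant factors (1).

Computing H_k = (kernel of ∂_k) / (image of ∂_{k+1}):

  H_0: rank C_0 − rank ∂_1 = 3 − 2 = 1, and the invariant factors of ∂_1 are all 1, so H_0 = Z.
  H_1: rank ker ∂_1 − rank ∂_2 = (3 − 2) − 1 = 0, and the invariant factors of ∂_2 are all 1, so H_1 = 0.
  H_2: rank ker ∂_2 − rank ∂_3 = (1 − 1) − 0 = 0, and there is no ∂_3, so H_2 = 0.

As a check, the Euler characteristic is 3 − 3 + 1 = 1, which agrees with 1 − 0 + 0 = 1.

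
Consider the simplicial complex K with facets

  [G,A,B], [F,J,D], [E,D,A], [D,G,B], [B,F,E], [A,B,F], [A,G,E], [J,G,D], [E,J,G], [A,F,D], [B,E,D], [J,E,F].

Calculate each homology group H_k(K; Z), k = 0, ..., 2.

H_0 ≅ Z,  H_1 ≅ Z/2Z,  H_2 = 0.

Order the vertices as A < B < D < E < F < G < J. Listing each simplex with vertices in this order, K has dimension 2 with simplices:

  0-simplices (7): A, B, D, E, F, G, J
  1-simplices (18): AB, AD, AE, AF, AG, BD, BE, BF, BG, DE, DF, DG, DJ, EF, EG, EJ, FJ, GJ
  2-simplices (12): ABF, ABG, ADE, ADF, AEG, BDE, BDG, BEF, DFJ, DGJ, EFJ, EGJ

Hence C_0 ≅ Z^7, C_1 ≅ Z^18, C_2 ≅ Z^12.

∂_1: C_1 → C_0 maps an edge to its endpoints' difference, ∂[p,q] = q − p. For instance
  ∂EF = F − E.
This gives a 7×18 integer matrix of rank 6; reducing to Smith normal form yields diagonal entries (1,1,1,1,1,1).

The boundary map ∂_2: C_2 → C_1 sends each 2-simplex [p,q,r] to [q,r] − [p,r] + [p,q]. For instance
  ∂AEG = EG − AG + AE,
  ∂BDG = DG − BG + BD.
As a 18×12 matrix over Z this has rank 12, with invariant factors (1,1,1,1,1,1,1,1,1,1,1,2).

From H_k ≅ ker(∂_k) / im(∂_{k+1}) we obtain:

  H_0: rank C_0 − rank ∂_1 = 7 − 6 = 1, and the invariant factors of ∂_1 are all 1, so H_0 ≅ Z.
  H_1: rank ker ∂_1 − rank ∂_2 = (18 − 6) − 12 = 0, and ∂_2 has invariant factor 2 > 1, so H_1 ≅ Z/2Z.
  H_2: rank ker ∂_2 − rank ∂_3 = (12 − 12) − 0 = 0, and there is no ∂_3, so H_2 ≅ 0.

As a check, the Euler characteristic is 7 − 18 + 12 = 1, which agrees with 1 − 0 + 0 = 1.
(K is a triangulation of the real projective plane RP^2.)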